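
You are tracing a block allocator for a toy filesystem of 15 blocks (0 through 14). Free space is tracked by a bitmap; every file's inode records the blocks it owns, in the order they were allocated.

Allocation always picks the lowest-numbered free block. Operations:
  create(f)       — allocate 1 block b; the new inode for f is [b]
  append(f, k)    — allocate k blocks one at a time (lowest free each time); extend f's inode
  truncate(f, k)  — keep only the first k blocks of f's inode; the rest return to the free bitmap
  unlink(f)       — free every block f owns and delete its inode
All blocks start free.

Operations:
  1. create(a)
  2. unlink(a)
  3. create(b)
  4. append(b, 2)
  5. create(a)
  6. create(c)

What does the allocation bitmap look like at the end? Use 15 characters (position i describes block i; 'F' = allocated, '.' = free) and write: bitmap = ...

[1] create(a) — a=0 (map F..............)
[2] unlink(a) —  (map ...............)
[3] create(b) — b=0 (map F..............)
[4] append(b, 2) — b=0,1,2 (map FFF............)
[5] create(a) — a=3 b=0,1,2 (map FFFF...........)
[6] create(c) — a=3 b=0,1,2 c=4 (map FFFFF..........)

bitmap = FFFFF..........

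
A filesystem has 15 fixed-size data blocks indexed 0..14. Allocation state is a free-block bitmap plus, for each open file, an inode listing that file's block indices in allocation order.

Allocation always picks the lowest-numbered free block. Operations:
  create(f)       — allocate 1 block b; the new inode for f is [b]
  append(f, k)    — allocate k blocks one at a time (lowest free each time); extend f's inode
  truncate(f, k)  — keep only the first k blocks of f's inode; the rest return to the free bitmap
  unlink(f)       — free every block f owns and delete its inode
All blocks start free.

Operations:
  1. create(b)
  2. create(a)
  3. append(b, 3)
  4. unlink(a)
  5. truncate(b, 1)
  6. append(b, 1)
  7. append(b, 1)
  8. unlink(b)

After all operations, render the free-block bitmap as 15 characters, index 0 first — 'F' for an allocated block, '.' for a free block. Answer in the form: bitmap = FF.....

bitmap = ...............

after create(b) → b:[0]  free=[F..............]
after create(a) → a:[1], b:[0]  free=[FF.............]
after append(b, 3) → a:[1], b:[0, 2, 3, 4]  free=[FFFFF..........]
after unlink(a) → b:[0, 2, 3, 4]  free=[F.FFF..........]
after truncate(b, 1) → b:[0]  free=[F..............]
after append(b, 1) → b:[0, 1]  free=[FF.............]
after append(b, 1) → b:[0, 1, 2]  free=[FFF............]
after unlink(b) →   free=[...............]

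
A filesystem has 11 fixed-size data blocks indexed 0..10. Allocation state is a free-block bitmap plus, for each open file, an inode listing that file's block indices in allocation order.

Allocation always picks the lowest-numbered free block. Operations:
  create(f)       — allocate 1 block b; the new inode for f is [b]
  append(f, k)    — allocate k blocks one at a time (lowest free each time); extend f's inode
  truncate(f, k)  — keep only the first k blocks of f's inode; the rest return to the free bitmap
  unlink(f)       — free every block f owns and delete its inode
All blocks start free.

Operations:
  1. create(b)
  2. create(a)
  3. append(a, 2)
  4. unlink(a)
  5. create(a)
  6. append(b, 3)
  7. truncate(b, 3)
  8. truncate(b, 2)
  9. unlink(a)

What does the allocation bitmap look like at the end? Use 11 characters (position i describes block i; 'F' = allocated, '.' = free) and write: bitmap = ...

  1. create(b)  ⇒  F..........  {b→[0]}
  2. create(a)  ⇒  FF.........  {a→[1]; b→[0]}
  3. append(a, 2)  ⇒  FFFF.......  {a→[1, 2, 3]; b→[0]}
  4. unlink(a)  ⇒  F..........  {b→[0]}
  5. create(a)  ⇒  FF.........  {a→[1]; b→[0]}
  6. append(b, 3)  ⇒  FFFFF......  {a→[1]; b→[0, 2, 3, 4]}
  7. truncate(b, 3)  ⇒  FFFF.......  {a→[1]; b→[0, 2, 3]}
  8. truncate(b, 2)  ⇒  FFF........  {a→[1]; b→[0, 2]}
  9. unlink(a)  ⇒  F.F........  {b→[0, 2]}

bitmap = F.F........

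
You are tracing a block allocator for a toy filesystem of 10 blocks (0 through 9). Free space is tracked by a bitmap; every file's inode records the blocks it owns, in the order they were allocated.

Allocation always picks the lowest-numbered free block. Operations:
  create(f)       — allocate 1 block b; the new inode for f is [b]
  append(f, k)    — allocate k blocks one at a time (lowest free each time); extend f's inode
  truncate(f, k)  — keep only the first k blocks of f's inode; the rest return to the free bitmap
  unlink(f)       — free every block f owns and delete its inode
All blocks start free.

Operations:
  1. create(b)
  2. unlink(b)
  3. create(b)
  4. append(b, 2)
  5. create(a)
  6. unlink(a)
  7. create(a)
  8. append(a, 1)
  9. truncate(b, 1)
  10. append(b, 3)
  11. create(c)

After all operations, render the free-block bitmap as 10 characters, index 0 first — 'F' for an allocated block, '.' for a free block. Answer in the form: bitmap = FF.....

bitmap = FFFFFFF...

create(b): bitmap=F......... | b=[0]
unlink(b): bitmap=.......... | 
create(b): bitmap=F......... | b=[0]
append(b, 2): bitmap=FFF....... | b=[0, 1, 2]
create(a): bitmap=FFFF...... | a=[3] b=[0, 1, 2]
unlink(a): bitmap=FFF....... | b=[0, 1, 2]
create(a): bitmap=FFFF...... | a=[3] b=[0, 1, 2]
append(a, 1): bitmap=FFFFF..... | a=[3, 4] b=[0, 1, 2]
truncate(b, 1): bitmap=F..FF..... | a=[3, 4] b=[0]
append(b, 3): bitmap=FFFFFF.... | a=[3, 4] b=[0, 1, 2, 5]
create(c): bitmap=FFFFFFF... | a=[3, 4] b=[0, 1, 2, 5] c=[6]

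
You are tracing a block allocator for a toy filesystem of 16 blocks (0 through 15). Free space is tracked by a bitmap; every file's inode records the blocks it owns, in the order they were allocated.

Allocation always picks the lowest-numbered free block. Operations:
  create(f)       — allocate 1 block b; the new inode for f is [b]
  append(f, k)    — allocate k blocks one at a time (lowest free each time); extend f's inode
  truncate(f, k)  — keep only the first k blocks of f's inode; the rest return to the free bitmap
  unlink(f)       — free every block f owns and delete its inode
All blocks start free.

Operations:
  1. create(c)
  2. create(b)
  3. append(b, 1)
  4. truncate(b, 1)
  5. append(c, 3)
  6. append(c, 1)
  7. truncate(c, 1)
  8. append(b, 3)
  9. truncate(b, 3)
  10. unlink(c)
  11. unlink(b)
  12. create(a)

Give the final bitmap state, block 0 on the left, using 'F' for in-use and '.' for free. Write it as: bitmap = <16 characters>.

bitmap = F...............

[1] create(c) — c=0 (map F...............)
[2] create(b) — b=1 c=0 (map FF..............)
[3] append(b, 1) — b=1,2 c=0 (map FFF.............)
[4] truncate(b, 1) — b=1 c=0 (map FF..............)
[5] append(c, 3) — b=1 c=0,2,3,4 (map FFFFF...........)
[6] append(c, 1) — b=1 c=0,2,3,4,5 (map FFFFFF..........)
[7] truncate(c, 1) — b=1 c=0 (map FF..............)
[8] append(b, 3) — b=1,2,3,4 c=0 (map FFFFF...........)
[9] truncate(b, 3) — b=1,2,3 c=0 (map FFFF............)
[10] unlink(c) — b=1,2,3 (map .FFF............)
[11] unlink(b) —  (map ................)
[12] create(a) — a=0 (map F...............)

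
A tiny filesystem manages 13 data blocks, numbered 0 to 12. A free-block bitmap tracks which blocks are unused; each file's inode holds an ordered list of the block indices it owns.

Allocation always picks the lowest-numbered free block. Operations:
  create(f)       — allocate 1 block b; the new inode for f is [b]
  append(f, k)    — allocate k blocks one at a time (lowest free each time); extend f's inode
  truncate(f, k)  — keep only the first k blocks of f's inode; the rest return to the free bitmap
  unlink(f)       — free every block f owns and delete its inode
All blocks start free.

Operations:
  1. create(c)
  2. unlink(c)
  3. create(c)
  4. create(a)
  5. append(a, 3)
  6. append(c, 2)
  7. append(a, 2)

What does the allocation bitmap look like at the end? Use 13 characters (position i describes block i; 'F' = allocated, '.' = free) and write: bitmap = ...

after create(c) → c:[0]  free=[F............]
after unlink(c) →   free=[.............]
after create(c) → c:[0]  free=[F............]
after create(a) → a:[1], c:[0]  free=[FF...........]
after append(a, 3) → a:[1, 2, 3, 4], c:[0]  free=[FFFFF........]
after append(c, 2) → a:[1, 2, 3, 4], c:[0, 5, 6]  free=[FFFFFFF......]
after append(a, 2) → a:[1, 2, 3, 4, 7, 8], c:[0, 5, 6]  free=[FFFFFFFFF....]

bitmap = FFFFFFFFF....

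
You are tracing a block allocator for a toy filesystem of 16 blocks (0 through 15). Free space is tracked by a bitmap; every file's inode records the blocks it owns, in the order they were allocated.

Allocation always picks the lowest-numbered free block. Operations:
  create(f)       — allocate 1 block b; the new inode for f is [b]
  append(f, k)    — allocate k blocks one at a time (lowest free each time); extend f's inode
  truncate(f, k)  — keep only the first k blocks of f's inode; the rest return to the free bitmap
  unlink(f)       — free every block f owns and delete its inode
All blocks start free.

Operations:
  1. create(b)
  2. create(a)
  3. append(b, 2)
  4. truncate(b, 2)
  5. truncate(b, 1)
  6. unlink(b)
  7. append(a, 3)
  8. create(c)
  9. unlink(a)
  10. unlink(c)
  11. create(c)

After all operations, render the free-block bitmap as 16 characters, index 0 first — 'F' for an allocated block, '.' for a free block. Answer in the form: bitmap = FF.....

create(b): bitmap=F............... | b=[0]
create(a): bitmap=FF.............. | a=[1] b=[0]
append(b, 2): bitmap=FFFF............ | a=[1] b=[0, 2, 3]
truncate(b, 2): bitmap=FFF............. | a=[1] b=[0, 2]
truncate(b, 1): bitmap=FF.............. | a=[1] b=[0]
unlink(b): bitmap=.F.............. | a=[1]
append(a, 3): bitmap=FFFF............ | a=[1, 0, 2, 3]
create(c): bitmap=FFFFF........... | a=[1, 0, 2, 3] c=[4]
unlink(a): bitmap=....F........... | c=[4]
unlink(c): bitmap=................ | 
create(c): bitmap=F............... | c=[0]

bitmap = F...............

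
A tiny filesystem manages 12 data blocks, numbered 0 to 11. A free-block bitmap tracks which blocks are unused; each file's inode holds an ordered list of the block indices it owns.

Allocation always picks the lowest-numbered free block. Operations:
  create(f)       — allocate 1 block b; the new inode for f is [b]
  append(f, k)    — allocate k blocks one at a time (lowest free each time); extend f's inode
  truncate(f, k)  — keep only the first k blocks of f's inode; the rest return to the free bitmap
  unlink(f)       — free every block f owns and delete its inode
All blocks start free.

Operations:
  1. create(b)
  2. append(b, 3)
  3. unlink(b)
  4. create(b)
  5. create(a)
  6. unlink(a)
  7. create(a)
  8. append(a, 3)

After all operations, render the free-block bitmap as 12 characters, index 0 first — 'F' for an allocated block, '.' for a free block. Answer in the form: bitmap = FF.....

  1. create(b)  ⇒  F...........  {b→[0]}
  2. append(b, 3)  ⇒  FFFF........  {b→[0, 1, 2, 3]}
  3. unlink(b)  ⇒  ............  {}
  4. create(b)  ⇒  F...........  {b→[0]}
  5. create(a)  ⇒  FF..........  {a→[1]; b→[0]}
  6. unlink(a)  ⇒  F...........  {b→[0]}
  7. create(a)  ⇒  FF..........  {a→[1]; b→[0]}
  8. append(a, 3)  ⇒  FFFFF.......  {a→[1, 2, 3, 4]; b→[0]}

bitmap = FFFFF.......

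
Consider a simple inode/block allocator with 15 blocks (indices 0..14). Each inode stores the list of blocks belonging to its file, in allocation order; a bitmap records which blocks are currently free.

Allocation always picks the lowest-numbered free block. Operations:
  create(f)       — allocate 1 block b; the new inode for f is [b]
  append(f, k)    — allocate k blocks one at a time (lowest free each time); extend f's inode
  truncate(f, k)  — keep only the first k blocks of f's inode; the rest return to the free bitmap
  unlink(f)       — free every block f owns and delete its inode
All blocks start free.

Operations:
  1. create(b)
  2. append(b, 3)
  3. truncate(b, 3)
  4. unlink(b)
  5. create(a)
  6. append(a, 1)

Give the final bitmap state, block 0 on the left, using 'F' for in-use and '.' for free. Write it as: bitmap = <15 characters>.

bitmap = FF.............

  1. create(b)  ⇒  F..............  {b→[0]}
  2. append(b, 3)  ⇒  FFFF...........  {b→[0, 1, 2, 3]}
  3. truncate(b, 3)  ⇒  FFF............  {b→[0, 1, 2]}
  4. unlink(b)  ⇒  ...............  {}
  5. create(a)  ⇒  F..............  {a→[0]}
  6. append(a, 1)  ⇒  FF.............  {a→[0, 1]}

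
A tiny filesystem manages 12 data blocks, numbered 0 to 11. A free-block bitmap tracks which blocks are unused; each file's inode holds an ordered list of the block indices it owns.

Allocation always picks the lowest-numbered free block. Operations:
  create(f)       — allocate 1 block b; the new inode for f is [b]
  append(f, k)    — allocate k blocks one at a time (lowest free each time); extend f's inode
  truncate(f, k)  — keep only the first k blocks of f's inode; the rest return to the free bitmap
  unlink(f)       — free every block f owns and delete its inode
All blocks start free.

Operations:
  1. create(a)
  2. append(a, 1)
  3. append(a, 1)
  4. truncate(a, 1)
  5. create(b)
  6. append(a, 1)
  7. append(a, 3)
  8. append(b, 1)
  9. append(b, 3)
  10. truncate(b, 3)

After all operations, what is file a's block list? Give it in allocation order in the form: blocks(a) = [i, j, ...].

blocks(a) = [0, 2, 3, 4, 5]

after create(a) → a:[0]  free=[F...........]
after append(a, 1) → a:[0, 1]  free=[FF..........]
after append(a, 1) → a:[0, 1, 2]  free=[FFF.........]
after truncate(a, 1) → a:[0]  free=[F...........]
after create(b) → a:[0], b:[1]  free=[FF..........]
after append(a, 1) → a:[0, 2], b:[1]  free=[FFF.........]
after append(a, 3) → a:[0, 2, 3, 4, 5], b:[1]  free=[FFFFFF......]
after append(b, 1) → a:[0, 2, 3, 4, 5], b:[1, 6]  free=[FFFFFFF.....]
after append(b, 3) → a:[0, 2, 3, 4, 5], b:[1, 6, 7, 8, 9]  free=[FFFFFFFFFF..]
after truncate(b, 3) → a:[0, 2, 3, 4, 5], b:[1, 6, 7]  free=[FFFFFFFF....]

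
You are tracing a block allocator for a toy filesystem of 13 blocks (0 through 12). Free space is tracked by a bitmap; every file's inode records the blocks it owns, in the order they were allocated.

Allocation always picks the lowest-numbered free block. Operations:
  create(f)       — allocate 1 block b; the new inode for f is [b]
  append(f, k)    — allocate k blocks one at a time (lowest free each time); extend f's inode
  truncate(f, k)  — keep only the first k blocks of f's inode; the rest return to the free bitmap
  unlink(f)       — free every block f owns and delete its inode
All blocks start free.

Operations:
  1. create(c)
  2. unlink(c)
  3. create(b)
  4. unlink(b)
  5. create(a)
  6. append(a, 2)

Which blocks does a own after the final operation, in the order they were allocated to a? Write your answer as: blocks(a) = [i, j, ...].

[1] create(c) — c=0 (map F............)
[2] unlink(c) —  (map .............)
[3] create(b) — b=0 (map F............)
[4] unlink(b) —  (map .............)
[5] create(a) — a=0 (map F............)
[6] append(a, 2) — a=0,1,2 (map FFF..........)

blocks(a) = [0, 1, 2]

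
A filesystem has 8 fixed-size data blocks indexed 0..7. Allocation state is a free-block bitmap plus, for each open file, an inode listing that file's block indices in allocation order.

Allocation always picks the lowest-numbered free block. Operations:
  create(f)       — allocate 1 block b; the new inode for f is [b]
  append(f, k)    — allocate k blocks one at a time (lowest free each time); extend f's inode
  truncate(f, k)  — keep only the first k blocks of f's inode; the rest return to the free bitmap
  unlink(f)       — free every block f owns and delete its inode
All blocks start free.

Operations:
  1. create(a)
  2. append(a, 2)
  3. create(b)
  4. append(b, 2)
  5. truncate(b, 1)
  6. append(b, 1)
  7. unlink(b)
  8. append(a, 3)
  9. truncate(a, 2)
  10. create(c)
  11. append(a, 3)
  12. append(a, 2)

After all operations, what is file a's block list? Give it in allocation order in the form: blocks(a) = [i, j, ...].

after create(a) → a:[0]  free=[F.......]
after append(a, 2) → a:[0, 1, 2]  free=[FFF.....]
after create(b) → a:[0, 1, 2], b:[3]  free=[FFFF....]
after append(b, 2) → a:[0, 1, 2], b:[3, 4, 5]  free=[FFFFFF..]
after truncate(b, 1) → a:[0, 1, 2], b:[3]  free=[FFFF....]
after append(b, 1) → a:[0, 1, 2], b:[3, 4]  free=[FFFFF...]
after unlink(b) → a:[0, 1, 2]  free=[FFF.....]
after append(a, 3) → a:[0, 1, 2, 3, 4, 5]  free=[FFFFFF..]
after truncate(a, 2) → a:[0, 1]  free=[FF......]
after create(c) → a:[0, 1], c:[2]  free=[FFF.....]
after append(a, 3) → a:[0, 1, 3, 4, 5], c:[2]  free=[FFFFFF..]
after append(a, 2) → a:[0, 1, 3, 4, 5, 6, 7], c:[2]  free=[FFFFFFFF]

blocks(a) = [0, 1, 3, 4, 5, 6, 7]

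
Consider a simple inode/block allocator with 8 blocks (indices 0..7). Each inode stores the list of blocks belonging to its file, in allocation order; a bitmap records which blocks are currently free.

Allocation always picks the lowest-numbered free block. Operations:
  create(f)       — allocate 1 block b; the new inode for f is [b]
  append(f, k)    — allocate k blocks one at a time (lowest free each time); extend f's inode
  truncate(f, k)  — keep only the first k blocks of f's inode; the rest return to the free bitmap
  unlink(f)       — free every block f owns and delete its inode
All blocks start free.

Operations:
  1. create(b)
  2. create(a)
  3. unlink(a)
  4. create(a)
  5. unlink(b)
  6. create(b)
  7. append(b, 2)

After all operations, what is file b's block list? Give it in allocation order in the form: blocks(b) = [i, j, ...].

blocks(b) = [0, 2, 3]

after create(b) → b:[0]  free=[F.......]
after create(a) → a:[1], b:[0]  free=[FF......]
after unlink(a) → b:[0]  free=[F.......]
after create(a) → a:[1], b:[0]  free=[FF......]
after unlink(b) → a:[1]  free=[.F......]
after create(b) → a:[1], b:[0]  free=[FF......]
after append(b, 2) → a:[1], b:[0, 2, 3]  free=[FFFF....]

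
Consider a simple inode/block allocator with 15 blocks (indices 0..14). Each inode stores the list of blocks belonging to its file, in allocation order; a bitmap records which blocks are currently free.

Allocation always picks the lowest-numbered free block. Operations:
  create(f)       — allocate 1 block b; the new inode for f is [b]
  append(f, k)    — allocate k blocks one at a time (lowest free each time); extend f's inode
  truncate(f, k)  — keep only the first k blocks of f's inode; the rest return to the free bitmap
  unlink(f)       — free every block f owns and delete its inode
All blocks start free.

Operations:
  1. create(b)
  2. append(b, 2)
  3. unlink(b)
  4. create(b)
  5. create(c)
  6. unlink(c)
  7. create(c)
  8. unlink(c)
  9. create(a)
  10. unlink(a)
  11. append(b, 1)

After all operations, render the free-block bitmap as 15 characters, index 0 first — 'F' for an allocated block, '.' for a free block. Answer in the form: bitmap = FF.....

  1. create(b)  ⇒  F..............  {b→[0]}
  2. append(b, 2)  ⇒  FFF............  {b→[0, 1, 2]}
  3. unlink(b)  ⇒  ...............  {}
  4. create(b)  ⇒  F..............  {b→[0]}
  5. create(c)  ⇒  FF.............  {b→[0]; c→[1]}
  6. unlink(c)  ⇒  F..............  {b→[0]}
  7. create(c)  ⇒  FF.............  {b→[0]; c→[1]}
  8. unlink(c)  ⇒  F..............  {b→[0]}
  9. create(a)  ⇒  FF.............  {a→[1]; b→[0]}
  10. unlink(a)  ⇒  F..............  {b→[0]}
  11. append(b, 1)  ⇒  FF.............  {b→[0, 1]}

bitmap = FF.............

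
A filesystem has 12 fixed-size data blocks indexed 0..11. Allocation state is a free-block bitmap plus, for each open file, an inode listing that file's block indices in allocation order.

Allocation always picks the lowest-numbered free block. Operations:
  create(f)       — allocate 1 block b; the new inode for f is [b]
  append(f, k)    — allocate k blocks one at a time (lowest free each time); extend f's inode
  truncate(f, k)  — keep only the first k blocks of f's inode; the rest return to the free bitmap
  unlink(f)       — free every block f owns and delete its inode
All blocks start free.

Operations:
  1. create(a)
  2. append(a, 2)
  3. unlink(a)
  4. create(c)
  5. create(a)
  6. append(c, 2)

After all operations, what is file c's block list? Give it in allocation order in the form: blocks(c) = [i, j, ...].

after create(a) → a:[0]  free=[F...........]
after append(a, 2) → a:[0, 1, 2]  free=[FFF.........]
after unlink(a) →   free=[............]
after create(c) → c:[0]  free=[F...........]
after create(a) → a:[1], c:[0]  free=[FF..........]
after append(c, 2) → a:[1], c:[0, 2, 3]  free=[FFFF........]

blocks(c) = [0, 2, 3]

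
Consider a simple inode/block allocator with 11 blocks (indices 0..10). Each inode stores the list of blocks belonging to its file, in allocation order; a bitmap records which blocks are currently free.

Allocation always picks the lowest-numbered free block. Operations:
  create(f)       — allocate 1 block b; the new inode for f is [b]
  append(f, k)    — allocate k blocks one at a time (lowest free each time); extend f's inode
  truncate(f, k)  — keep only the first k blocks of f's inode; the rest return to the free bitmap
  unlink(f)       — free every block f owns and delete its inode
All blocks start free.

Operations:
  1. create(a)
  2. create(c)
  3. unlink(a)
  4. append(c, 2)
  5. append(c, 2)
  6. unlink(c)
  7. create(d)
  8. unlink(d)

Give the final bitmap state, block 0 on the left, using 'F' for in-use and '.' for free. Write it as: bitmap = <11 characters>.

bitmap = ...........

[1] create(a) — a=0 (map F..........)
[2] create(c) — a=0 c=1 (map FF.........)
[3] unlink(a) — c=1 (map .F.........)
[4] append(c, 2) — c=1,0,2 (map FFF........)
[5] append(c, 2) — c=1,0,2,3,4 (map FFFFF......)
[6] unlink(c) —  (map ...........)
[7] create(d) — d=0 (map F..........)
[8] unlink(d) —  (map ...........)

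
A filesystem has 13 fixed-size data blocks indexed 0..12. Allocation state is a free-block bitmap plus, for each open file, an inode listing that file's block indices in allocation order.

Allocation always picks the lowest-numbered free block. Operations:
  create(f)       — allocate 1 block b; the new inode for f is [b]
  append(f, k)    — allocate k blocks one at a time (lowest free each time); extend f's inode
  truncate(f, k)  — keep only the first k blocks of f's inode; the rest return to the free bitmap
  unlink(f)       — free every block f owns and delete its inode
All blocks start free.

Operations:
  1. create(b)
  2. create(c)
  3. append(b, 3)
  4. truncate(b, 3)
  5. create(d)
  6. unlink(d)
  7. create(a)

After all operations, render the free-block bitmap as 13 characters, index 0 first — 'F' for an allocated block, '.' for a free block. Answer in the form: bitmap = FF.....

bitmap = FFFFF........

[1] create(b) — b=0 (map F............)
[2] create(c) — b=0 c=1 (map FF...........)
[3] append(b, 3) — b=0,2,3,4 c=1 (map FFFFF........)
[4] truncate(b, 3) — b=0,2,3 c=1 (map FFFF.........)
[5] create(d) — b=0,2,3 c=1 d=4 (map FFFFF........)
[6] unlink(d) — b=0,2,3 c=1 (map FFFF.........)
[7] create(a) — a=4 b=0,2,3 c=1 (map FFFFF........)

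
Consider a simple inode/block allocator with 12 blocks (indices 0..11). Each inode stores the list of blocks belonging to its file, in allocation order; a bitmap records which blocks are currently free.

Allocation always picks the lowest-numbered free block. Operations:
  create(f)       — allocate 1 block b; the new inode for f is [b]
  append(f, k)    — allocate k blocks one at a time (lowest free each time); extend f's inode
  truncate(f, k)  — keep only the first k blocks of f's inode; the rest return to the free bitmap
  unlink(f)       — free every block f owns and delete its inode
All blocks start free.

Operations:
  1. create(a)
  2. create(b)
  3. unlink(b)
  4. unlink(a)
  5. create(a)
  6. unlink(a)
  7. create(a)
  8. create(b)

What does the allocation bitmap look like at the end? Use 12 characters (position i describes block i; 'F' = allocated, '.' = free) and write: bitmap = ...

after create(a) → a:[0]  free=[F...........]
after create(b) → a:[0], b:[1]  free=[FF..........]
after unlink(b) → a:[0]  free=[F...........]
after unlink(a) →   free=[............]
after create(a) → a:[0]  free=[F...........]
after unlink(a) →   free=[............]
after create(a) → a:[0]  free=[F...........]
after create(b) → a:[0], b:[1]  free=[FF..........]

bitmap = FF..........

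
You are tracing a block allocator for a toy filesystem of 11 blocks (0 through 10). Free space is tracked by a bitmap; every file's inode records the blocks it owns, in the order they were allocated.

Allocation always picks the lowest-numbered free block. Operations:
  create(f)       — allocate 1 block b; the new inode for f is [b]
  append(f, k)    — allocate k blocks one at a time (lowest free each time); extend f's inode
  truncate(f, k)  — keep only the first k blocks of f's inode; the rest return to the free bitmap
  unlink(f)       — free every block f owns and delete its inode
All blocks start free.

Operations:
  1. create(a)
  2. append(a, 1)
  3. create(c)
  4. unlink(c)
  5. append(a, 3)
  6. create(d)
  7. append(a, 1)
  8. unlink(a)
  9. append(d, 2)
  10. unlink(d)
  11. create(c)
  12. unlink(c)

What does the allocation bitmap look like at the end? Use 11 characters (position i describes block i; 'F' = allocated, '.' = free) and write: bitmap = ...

create(a): bitmap=F.......... | a=[0]
append(a, 1): bitmap=FF......... | a=[0, 1]
create(c): bitmap=FFF........ | a=[0, 1] c=[2]
unlink(c): bitmap=FF......... | a=[0, 1]
append(a, 3): bitmap=FFFFF...... | a=[0, 1, 2, 3, 4]
create(d): bitmap=FFFFFF..... | a=[0, 1, 2, 3, 4] d=[5]
append(a, 1): bitmap=FFFFFFF.... | a=[0, 1, 2, 3, 4, 6] d=[5]
unlink(a): bitmap=.....F..... | d=[5]
append(d, 2): bitmap=FF...F..... | d=[5, 0, 1]
unlink(d): bitmap=........... | 
create(c): bitmap=F.......... | c=[0]
unlink(c): bitmap=........... | 

bitmap = ...........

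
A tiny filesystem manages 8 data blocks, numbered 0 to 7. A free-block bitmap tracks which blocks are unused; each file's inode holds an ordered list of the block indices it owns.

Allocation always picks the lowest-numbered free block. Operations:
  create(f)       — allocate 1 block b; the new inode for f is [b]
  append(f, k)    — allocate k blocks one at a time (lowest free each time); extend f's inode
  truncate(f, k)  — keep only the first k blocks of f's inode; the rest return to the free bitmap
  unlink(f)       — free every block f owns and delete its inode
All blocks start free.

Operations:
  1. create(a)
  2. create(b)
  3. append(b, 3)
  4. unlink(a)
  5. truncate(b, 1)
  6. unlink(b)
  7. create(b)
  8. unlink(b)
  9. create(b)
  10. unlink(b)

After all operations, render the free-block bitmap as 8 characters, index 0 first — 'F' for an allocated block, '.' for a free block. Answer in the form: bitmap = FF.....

bitmap = ........

create(a): bitmap=F....... | a=[0]
create(b): bitmap=FF...... | a=[0] b=[1]
append(b, 3): bitmap=FFFFF... | a=[0] b=[1, 2, 3, 4]
unlink(a): bitmap=.FFFF... | b=[1, 2, 3, 4]
truncate(b, 1): bitmap=.F...... | b=[1]
unlink(b): bitmap=........ | 
create(b): bitmap=F....... | b=[0]
unlink(b): bitmap=........ | 
create(b): bitmap=F....... | b=[0]
unlink(b): bitmap=........ | 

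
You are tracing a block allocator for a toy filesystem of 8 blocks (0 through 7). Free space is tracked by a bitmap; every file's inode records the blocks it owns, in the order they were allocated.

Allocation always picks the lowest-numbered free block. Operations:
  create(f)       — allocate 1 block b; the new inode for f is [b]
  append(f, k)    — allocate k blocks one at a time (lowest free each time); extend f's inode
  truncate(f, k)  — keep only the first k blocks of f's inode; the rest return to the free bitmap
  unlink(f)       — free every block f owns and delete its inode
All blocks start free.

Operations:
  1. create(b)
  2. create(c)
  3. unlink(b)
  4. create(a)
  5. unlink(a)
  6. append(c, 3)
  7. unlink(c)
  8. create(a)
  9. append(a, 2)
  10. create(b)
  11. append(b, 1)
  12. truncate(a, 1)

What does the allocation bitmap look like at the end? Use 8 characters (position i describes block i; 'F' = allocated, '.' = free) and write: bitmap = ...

create(b): bitmap=F....... | b=[0]
create(c): bitmap=FF...... | b=[0] c=[1]
unlink(b): bitmap=.F...... | c=[1]
create(a): bitmap=FF...... | a=[0] c=[1]
unlink(a): bitmap=.F...... | c=[1]
append(c, 3): bitmap=FFFF.... | c=[1, 0, 2, 3]
unlink(c): bitmap=........ | 
create(a): bitmap=F....... | a=[0]
append(a, 2): bitmap=FFF..... | a=[0, 1, 2]
create(b): bitmap=FFFF.... | a=[0, 1, 2] b=[3]
append(b, 1): bitmap=FFFFF... | a=[0, 1, 2] b=[3, 4]
truncate(a, 1): bitmap=F..FF... | a=[0] b=[3, 4]

bitmap = F..FF...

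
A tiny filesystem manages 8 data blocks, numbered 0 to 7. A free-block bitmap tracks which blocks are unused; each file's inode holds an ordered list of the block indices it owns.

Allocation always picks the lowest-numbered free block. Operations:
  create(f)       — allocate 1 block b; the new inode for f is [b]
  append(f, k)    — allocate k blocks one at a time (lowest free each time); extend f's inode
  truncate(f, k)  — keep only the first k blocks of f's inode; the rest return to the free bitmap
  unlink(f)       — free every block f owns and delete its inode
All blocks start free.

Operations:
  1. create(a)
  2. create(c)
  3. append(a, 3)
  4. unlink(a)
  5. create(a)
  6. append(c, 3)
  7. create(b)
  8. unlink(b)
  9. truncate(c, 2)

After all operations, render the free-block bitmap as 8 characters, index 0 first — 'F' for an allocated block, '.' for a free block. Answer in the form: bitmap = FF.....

bitmap = FFF.....

after create(a) → a:[0]  free=[F.......]
after create(c) → a:[0], c:[1]  free=[FF......]
after append(a, 3) → a:[0, 2, 3, 4], c:[1]  free=[FFFFF...]
after unlink(a) → c:[1]  free=[.F......]
after create(a) → a:[0], c:[1]  free=[FF......]
after append(c, 3) → a:[0], c:[1, 2, 3, 4]  free=[FFFFF...]
after create(b) → a:[0], b:[5], c:[1, 2, 3, 4]  free=[FFFFFF..]
after unlink(b) → a:[0], c:[1, 2, 3, 4]  free=[FFFFF...]
after truncate(c, 2) → a:[0], c:[1, 2]  free=[FFF.....]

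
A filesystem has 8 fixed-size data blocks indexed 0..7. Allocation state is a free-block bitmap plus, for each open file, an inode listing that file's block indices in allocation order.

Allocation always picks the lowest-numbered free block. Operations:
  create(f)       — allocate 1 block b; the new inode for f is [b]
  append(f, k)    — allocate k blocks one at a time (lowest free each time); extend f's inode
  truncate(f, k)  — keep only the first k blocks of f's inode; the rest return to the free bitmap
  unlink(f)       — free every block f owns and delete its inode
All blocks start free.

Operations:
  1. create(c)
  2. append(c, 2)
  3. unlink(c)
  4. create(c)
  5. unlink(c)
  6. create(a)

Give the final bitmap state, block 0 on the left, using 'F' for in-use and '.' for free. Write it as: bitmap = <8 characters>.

  1. create(c)  ⇒  F.......  {c→[0]}
  2. append(c, 2)  ⇒  FFF.....  {c→[0, 1, 2]}
  3. unlink(c)  ⇒  ........  {}
  4. create(c)  ⇒  F.......  {c→[0]}
  5. unlink(c)  ⇒  ........  {}
  6. create(a)  ⇒  F.......  {a→[0]}

bitmap = F.......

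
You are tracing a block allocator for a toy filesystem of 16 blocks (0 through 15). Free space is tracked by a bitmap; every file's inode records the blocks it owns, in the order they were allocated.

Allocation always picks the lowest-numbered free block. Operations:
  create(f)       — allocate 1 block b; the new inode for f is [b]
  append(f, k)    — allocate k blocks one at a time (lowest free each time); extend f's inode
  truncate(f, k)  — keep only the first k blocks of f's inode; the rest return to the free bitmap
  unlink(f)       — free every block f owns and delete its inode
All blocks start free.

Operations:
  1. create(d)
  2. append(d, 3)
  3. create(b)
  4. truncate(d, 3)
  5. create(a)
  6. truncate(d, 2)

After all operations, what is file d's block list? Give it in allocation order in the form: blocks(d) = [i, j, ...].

[1] create(d) — d=0 (map F...............)
[2] append(d, 3) — d=0,1,2,3 (map FFFF............)
[3] create(b) — b=4 d=0,1,2,3 (map FFFFF...........)
[4] truncate(d, 3) — b=4 d=0,1,2 (map FFF.F...........)
[5] create(a) — a=3 b=4 d=0,1,2 (map FFFFF...........)
[6] truncate(d, 2) — a=3 b=4 d=0,1 (map FF.FF...........)

blocks(d) = [0, 1]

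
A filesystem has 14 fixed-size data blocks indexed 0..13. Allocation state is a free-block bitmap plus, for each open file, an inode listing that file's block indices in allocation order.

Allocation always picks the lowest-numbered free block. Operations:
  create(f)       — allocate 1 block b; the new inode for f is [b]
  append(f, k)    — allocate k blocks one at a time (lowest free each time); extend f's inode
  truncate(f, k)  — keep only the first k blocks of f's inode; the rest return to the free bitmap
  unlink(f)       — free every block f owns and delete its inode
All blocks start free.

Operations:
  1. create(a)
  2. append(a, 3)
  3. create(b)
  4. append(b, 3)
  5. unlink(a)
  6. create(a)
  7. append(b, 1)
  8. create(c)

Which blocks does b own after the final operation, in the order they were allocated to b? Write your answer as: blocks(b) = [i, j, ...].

blocks(b) = [4, 5, 6, 7, 1]

after create(a) → a:[0]  free=[F.............]
after append(a, 3) → a:[0, 1, 2, 3]  free=[FFFF..........]
after create(b) → a:[0, 1, 2, 3], b:[4]  free=[FFFFF.........]
after append(b, 3) → a:[0, 1, 2, 3], b:[4, 5, 6, 7]  free=[FFFFFFFF......]
after unlink(a) → b:[4, 5, 6, 7]  free=[....FFFF......]
after create(a) → a:[0], b:[4, 5, 6, 7]  free=[F...FFFF......]
after append(b, 1) → a:[0], b:[4, 5, 6, 7, 1]  free=[FF..FFFF......]
after create(c) → a:[0], b:[4, 5, 6, 7, 1], c:[2]  free=[FFF.FFFF......]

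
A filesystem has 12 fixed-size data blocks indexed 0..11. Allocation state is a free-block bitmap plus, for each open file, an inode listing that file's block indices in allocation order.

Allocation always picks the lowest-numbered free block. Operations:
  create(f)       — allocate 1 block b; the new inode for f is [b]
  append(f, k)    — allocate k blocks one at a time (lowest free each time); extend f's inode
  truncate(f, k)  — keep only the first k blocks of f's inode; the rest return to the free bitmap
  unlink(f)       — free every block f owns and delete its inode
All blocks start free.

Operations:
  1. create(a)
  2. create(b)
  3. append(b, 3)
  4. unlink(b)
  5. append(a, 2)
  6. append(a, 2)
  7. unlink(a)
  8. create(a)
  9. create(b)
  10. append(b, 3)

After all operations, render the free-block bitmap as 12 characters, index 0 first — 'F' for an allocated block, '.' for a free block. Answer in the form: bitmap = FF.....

bitmap = FFFFF.......

[1] create(a) — a=0 (map F...........)
[2] create(b) — a=0 b=1 (map FF..........)
[3] append(b, 3) — a=0 b=1,2,3,4 (map FFFFF.......)
[4] unlink(b) — a=0 (map F...........)
[5] append(a, 2) — a=0,1,2 (map FFF.........)
[6] append(a, 2) — a=0,1,2,3,4 (map FFFFF.......)
[7] unlink(a) —  (map ............)
[8] create(a) — a=0 (map F...........)
[9] create(b) — a=0 b=1 (map FF..........)
[10] append(b, 3) — a=0 b=1,2,3,4 (map FFFFF.......)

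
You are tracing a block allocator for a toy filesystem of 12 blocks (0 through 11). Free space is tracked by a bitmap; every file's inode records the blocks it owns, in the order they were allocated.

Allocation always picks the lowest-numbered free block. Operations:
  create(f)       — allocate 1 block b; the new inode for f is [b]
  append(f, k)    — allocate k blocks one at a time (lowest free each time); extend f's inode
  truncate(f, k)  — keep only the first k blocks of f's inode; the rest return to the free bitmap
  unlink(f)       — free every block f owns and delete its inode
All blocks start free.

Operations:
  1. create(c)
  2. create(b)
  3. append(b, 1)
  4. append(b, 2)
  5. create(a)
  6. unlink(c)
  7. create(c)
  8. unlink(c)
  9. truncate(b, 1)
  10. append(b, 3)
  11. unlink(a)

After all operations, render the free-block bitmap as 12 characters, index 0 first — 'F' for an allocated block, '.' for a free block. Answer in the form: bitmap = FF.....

create(c): bitmap=F........... | c=[0]
create(b): bitmap=FF.......... | b=[1] c=[0]
append(b, 1): bitmap=FFF......... | b=[1, 2] c=[0]
append(b, 2): bitmap=FFFFF....... | b=[1, 2, 3, 4] c=[0]
create(a): bitmap=FFFFFF...... | a=[5] b=[1, 2, 3, 4] c=[0]
unlink(c): bitmap=.FFFFF...... | a=[5] b=[1, 2, 3, 4]
create(c): bitmap=FFFFFF...... | a=[5] b=[1, 2, 3, 4] c=[0]
unlink(c): bitmap=.FFFFF...... | a=[5] b=[1, 2, 3, 4]
truncate(b, 1): bitmap=.F...F...... | a=[5] b=[1]
append(b, 3): bitmap=FFFF.F...... | a=[5] b=[1, 0, 2, 3]
unlink(a): bitmap=FFFF........ | b=[1, 0, 2, 3]

bitmap = FFFF........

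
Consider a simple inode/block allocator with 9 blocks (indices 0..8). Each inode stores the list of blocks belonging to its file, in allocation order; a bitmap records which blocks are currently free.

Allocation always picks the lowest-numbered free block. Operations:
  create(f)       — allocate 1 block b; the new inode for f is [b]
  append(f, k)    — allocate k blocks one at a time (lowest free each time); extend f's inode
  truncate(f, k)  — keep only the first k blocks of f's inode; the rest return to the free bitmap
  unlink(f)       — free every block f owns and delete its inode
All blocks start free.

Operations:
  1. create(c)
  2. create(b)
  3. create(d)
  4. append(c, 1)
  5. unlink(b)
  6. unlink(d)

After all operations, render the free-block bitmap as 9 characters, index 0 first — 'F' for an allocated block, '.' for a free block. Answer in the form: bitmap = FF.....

[1] create(c) — c=0 (map F........)
[2] create(b) — b=1 c=0 (map FF.......)
[3] create(d) — b=1 c=0 d=2 (map FFF......)
[4] append(c, 1) — b=1 c=0,3 d=2 (map FFFF.....)
[5] unlink(b) — c=0,3 d=2 (map F.FF.....)
[6] unlink(d) — c=0,3 (map F..F.....)

bitmap = F..F.....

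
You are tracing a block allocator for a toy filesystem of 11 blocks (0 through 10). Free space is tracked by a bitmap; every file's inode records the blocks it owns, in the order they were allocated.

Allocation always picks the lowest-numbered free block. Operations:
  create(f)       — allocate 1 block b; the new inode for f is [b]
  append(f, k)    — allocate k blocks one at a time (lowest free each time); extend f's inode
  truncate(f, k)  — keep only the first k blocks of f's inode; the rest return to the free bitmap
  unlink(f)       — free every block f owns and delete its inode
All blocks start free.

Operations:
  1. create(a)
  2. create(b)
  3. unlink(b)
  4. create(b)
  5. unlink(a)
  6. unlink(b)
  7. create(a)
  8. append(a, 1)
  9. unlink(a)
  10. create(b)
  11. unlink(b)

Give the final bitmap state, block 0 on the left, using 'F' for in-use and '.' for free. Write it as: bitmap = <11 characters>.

  1. create(a)  ⇒  F..........  {a→[0]}
  2. create(b)  ⇒  FF.........  {a→[0]; b→[1]}
  3. unlink(b)  ⇒  F..........  {a→[0]}
  4. create(b)  ⇒  FF.........  {a→[0]; b→[1]}
  5. unlink(a)  ⇒  .F.........  {b→[1]}
  6. unlink(b)  ⇒  ...........  {}
  7. create(a)  ⇒  F..........  {a→[0]}
  8. append(a, 1)  ⇒  FF.........  {a→[0, 1]}
  9. unlink(a)  ⇒  ...........  {}
  10. create(b)  ⇒  F..........  {b→[0]}
  11. unlink(b)  ⇒  ...........  {}

bitmap = ...........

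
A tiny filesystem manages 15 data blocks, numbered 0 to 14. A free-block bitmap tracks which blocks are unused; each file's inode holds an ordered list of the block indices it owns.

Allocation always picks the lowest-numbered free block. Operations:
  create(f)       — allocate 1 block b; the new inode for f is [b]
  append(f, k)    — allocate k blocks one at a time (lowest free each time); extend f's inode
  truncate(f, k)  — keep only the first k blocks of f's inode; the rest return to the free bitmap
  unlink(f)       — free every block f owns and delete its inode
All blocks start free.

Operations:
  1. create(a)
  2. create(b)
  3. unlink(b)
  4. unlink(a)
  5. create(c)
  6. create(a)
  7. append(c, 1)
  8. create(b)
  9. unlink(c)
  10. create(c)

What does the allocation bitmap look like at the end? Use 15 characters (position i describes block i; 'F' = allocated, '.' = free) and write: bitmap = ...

bitmap = FF.F...........

[1] create(a) — a=0 (map F..............)
[2] create(b) — a=0 b=1 (map FF.............)
[3] unlink(b) — a=0 (map F..............)
[4] unlink(a) —  (map ...............)
[5] create(c) — c=0 (map F..............)
[6] create(a) — a=1 c=0 (map FF.............)
[7] append(c, 1) — a=1 c=0,2 (map FFF............)
[8] create(b) — a=1 b=3 c=0,2 (map FFFF...........)
[9] unlink(c) — a=1 b=3 (map .F.F...........)
[10] create(c) — a=1 b=3 c=0 (map FF.F...........)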